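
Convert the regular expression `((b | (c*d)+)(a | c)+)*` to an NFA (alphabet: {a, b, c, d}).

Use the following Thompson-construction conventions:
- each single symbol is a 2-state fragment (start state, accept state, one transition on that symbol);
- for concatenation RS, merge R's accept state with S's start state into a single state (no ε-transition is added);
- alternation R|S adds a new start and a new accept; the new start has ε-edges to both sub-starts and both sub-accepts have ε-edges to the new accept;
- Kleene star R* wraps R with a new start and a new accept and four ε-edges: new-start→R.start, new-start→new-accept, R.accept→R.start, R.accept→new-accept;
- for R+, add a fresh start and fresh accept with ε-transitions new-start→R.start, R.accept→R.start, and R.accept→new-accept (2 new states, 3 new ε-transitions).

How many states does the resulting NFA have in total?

20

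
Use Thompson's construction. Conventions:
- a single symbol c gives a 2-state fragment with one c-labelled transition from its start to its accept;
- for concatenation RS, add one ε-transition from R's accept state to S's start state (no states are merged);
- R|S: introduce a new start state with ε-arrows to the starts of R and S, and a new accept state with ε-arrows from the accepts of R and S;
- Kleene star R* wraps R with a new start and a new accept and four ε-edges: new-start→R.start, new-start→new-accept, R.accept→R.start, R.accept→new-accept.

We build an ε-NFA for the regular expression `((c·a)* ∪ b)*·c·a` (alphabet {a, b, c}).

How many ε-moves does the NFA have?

Recursing over subexpressions:
Each of the 5 symbol leaves contributes 0 ε-transitions.
  c·a — 1 ε-transition
  (c·a)* — 5 ε-transitions
  (c·a)* ∪ b — 9 ε-transitions
  ((c·a)* ∪ b)* — 13 ε-transitions
  ((c·a)* ∪ b)*·c·a — 15 ε-transitions

15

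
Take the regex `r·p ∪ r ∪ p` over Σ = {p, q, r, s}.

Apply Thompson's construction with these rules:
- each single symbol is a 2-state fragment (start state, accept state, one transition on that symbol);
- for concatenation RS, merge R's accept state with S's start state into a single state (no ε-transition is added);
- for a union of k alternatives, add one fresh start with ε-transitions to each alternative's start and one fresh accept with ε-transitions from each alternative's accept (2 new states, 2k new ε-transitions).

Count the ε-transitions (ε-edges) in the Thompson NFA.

By structural recursion:
Each of the 4 symbol leaves contributes 0 ε-transitions.
  r·p — 0 ε-transitions
  r·p ∪ r ∪ p — 6 ε-transitions

6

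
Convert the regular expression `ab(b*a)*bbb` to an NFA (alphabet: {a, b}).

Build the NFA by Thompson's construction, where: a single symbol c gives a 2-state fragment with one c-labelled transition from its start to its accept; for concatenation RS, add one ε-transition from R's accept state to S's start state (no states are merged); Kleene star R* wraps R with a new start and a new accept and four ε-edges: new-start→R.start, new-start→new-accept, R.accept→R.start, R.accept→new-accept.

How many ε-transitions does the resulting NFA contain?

14

By structural recursion:
Each of the 7 symbol leaves contributes 0 ε-transitions.
  b* — 4 ε-transitions
  b*a — 5 ε-transitions
  (b*a)* — 9 ε-transitions
  ab(b*a)*bbb — 14 ε-transitions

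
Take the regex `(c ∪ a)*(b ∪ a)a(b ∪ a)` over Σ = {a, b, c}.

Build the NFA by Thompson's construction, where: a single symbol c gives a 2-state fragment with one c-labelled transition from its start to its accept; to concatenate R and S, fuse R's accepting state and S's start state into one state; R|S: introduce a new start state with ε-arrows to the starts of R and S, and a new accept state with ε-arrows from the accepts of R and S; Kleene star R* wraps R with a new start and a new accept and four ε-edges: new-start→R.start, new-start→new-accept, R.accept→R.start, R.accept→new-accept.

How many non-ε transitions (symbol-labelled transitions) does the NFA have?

7

Bottom-up over the parse tree:
Each of the 7 symbol leaves contributes exactly 1 symbol transition.
  c ∪ a — 2 symbol transitions
  (c ∪ a)* — 2 symbol transitions
  b ∪ a — 2 symbol transitions
  b ∪ a — 2 symbol transitions
  (c ∪ a)*(b ∪ a)a(b ∪ a) — 7 symbol transitions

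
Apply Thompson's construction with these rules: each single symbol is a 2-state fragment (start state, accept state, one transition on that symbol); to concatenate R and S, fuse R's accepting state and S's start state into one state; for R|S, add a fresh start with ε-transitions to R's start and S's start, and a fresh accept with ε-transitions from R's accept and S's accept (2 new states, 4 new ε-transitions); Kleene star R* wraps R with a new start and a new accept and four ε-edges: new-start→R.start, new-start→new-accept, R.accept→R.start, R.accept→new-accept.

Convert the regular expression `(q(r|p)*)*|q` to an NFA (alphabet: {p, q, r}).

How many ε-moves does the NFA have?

Bottom-up over the parse tree:
Each of the 4 symbol leaves contributes 0 ε-transitions.
  r|p — 4 ε-transitions
  (r|p)* — 8 ε-transitions
  q(r|p)* — 8 ε-transitions
  (q(r|p)*)* — 12 ε-transitions
  (q(r|p)*)*|q — 16 ε-transitions

16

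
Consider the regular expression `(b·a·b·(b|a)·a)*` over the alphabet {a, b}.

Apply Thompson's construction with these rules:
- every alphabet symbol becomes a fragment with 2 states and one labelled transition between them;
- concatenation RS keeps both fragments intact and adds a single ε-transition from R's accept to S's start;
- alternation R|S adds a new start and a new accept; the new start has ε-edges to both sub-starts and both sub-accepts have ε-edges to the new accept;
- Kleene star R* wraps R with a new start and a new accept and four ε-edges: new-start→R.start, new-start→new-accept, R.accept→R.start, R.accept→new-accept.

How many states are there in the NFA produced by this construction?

By structural recursion:
Each of the 6 symbol leaves contributes a 2-state fragment.
  b|a — 6 states
  b·a·b·(b|a)·a — 14 states
  (b·a·b·(b|a)·a)* — 16 states

16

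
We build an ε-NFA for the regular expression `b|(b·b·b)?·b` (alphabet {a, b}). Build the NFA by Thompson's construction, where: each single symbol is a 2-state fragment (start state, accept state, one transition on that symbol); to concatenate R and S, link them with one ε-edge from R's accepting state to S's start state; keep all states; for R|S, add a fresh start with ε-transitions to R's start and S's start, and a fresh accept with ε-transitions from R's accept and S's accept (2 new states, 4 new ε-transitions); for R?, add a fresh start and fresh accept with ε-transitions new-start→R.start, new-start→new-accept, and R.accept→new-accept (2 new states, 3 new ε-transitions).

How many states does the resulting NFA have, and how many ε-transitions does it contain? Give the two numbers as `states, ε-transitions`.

14, 10

Building bottom-up:
Each of the 5 symbol leaves contributes 2 states and 0 ε-transitions.
  b·b·b = 6 states, 2 ε-transitions
  (b·b·b)? = 8 states, 5 ε-transitions
  (b·b·b)?·b = 10 states, 6 ε-transitions
  b|(b·b·b)?·b = 14 states, 10 ε-transitions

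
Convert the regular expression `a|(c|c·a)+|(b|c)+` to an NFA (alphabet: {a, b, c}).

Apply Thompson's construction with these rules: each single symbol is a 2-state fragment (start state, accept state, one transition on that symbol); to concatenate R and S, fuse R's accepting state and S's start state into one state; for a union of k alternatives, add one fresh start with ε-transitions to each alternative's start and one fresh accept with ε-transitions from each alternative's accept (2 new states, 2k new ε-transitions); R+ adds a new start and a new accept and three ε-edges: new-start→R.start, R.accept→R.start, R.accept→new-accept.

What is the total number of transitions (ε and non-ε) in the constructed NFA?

26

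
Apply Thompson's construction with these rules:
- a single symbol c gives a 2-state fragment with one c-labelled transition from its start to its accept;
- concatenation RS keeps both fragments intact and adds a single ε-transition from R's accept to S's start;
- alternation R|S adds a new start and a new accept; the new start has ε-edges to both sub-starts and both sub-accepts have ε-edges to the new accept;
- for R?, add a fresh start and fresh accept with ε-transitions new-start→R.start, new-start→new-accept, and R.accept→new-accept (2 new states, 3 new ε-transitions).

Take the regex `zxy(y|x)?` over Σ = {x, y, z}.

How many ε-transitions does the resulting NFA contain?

Building bottom-up:
Each of the 5 symbol leaves contributes 0 ε-transitions.
  y|x : 4 ε-transitions
  (y|x)? : 7 ε-transitions
  zxy(y|x)? : 10 ε-transitions

10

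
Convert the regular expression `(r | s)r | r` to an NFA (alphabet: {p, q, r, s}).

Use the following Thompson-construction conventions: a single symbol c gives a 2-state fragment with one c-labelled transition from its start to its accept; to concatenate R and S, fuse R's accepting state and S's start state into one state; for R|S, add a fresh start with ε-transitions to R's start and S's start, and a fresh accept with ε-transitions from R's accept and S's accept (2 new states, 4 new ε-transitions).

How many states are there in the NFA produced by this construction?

Building bottom-up:
Each of the 4 symbol leaves contributes a 2-state fragment.
  r | s = 6 states
  (r | s)r = 7 states
  (r | s)r | r = 11 states

11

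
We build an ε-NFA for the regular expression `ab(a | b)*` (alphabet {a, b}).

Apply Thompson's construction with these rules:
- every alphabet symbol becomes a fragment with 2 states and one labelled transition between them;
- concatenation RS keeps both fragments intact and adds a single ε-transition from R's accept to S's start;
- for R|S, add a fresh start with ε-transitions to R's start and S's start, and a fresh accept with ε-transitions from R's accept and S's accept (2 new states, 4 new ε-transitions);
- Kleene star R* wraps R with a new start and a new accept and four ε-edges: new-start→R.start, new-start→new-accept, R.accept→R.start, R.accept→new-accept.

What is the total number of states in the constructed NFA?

Per subexpression:
Each of the 4 symbol leaves contributes a 2-state fragment.
  a | b → 6 states
  (a | b)* → 8 states
  ab(a | b)* → 12 states

12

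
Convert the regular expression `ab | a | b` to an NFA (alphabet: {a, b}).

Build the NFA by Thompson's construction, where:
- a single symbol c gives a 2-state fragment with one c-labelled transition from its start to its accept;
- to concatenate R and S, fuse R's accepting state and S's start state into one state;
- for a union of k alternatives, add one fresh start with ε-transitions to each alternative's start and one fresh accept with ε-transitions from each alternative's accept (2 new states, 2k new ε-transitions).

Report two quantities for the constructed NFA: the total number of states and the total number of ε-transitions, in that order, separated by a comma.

9, 6

Recursing over subexpressions:
Each of the 4 symbol leaves contributes 2 states and 0 ε-transitions.
  ab → 3 states, 0 ε-transitions
  ab | a | b → 9 states, 6 ε-transitions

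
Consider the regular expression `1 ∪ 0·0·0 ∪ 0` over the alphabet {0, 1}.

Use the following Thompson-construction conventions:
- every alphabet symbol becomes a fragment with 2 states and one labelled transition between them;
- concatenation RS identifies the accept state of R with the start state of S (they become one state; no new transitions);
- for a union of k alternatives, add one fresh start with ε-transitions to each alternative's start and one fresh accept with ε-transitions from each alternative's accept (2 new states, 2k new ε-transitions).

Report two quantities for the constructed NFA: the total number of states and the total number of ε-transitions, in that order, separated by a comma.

10, 6

Recursing over subexpressions:
Each of the 5 symbol leaves contributes 2 states and 0 ε-transitions.
  0·0·0 : 4 states, 0 ε-transitions
  1 ∪ 0·0·0 ∪ 0 : 10 states, 6 ε-transitions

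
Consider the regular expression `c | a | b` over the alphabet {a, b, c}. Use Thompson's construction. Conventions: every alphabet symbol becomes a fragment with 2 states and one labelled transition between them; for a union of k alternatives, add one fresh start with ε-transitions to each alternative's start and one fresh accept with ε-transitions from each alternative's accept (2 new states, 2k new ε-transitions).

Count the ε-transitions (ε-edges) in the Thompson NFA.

6

Per subexpression:
Each of the 3 symbol leaves contributes 0 ε-transitions.
  c | a | b : 6 ε-transitions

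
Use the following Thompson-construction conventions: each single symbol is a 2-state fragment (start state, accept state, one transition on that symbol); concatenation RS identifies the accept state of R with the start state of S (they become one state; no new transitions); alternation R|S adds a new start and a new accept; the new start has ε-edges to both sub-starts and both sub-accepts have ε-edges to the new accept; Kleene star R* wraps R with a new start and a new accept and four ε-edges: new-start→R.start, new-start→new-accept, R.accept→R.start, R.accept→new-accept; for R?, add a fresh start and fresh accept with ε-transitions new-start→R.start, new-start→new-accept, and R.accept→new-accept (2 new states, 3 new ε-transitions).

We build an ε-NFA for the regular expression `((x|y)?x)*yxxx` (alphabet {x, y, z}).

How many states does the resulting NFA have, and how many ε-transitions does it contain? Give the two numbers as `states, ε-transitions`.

15, 11

Building bottom-up:
Each of the 7 symbol leaves contributes 2 states and 0 ε-transitions.
  x|y → 6 states, 4 ε-transitions
  (x|y)? → 8 states, 7 ε-transitions
  (x|y)?x → 9 states, 7 ε-transitions
  ((x|y)?x)* → 11 states, 11 ε-transitions
  ((x|y)?x)*yxxx → 15 states, 11 ε-transitions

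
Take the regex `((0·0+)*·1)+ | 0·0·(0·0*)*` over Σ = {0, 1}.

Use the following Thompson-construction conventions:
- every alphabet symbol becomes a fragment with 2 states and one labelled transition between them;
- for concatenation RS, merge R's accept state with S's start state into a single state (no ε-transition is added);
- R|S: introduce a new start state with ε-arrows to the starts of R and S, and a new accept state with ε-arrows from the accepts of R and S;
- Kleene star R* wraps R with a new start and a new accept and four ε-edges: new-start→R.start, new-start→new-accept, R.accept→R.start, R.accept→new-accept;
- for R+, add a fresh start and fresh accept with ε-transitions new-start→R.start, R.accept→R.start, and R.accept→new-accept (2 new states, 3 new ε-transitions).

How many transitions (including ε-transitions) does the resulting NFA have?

29

Recursing over subexpressions:
Each of the 7 symbol leaves contributes 1 transition (1 symbol, 0 ε).
  0+ : 4 transitions (1 symbol, 3 ε)
  0·0+ : 5 transitions (2 symbol, 3 ε)
  (0·0+)* : 9 transitions (2 symbol, 7 ε)
  (0·0+)*·1 : 10 transitions (3 symbol, 7 ε)
  ((0·0+)*·1)+ : 13 transitions (3 symbol, 10 ε)
  0* : 5 transitions (1 symbol, 4 ε)
  0·0* : 6 transitions (2 symbol, 4 ε)
  (0·0*)* : 10 transitions (2 symbol, 8 ε)
  0·0·(0·0*)* : 12 transitions (4 symbol, 8 ε)
  ((0·0+)*·1)+ | 0·0·(0·0*)* : 29 transitions (7 symbol, 22 ε)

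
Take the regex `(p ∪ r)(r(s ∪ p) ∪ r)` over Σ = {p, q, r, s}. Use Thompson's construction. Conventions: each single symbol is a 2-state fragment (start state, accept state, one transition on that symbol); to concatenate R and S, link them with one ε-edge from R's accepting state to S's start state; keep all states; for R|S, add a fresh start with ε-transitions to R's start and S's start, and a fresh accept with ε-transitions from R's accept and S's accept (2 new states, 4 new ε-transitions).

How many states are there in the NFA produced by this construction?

18

Bottom-up over the parse tree:
Each of the 6 symbol leaves contributes a 2-state fragment.
  p ∪ r = 6 states
  s ∪ p = 6 states
  r(s ∪ p) = 8 states
  r(s ∪ p) ∪ r = 12 states
  (p ∪ r)(r(s ∪ p) ∪ r) = 18 states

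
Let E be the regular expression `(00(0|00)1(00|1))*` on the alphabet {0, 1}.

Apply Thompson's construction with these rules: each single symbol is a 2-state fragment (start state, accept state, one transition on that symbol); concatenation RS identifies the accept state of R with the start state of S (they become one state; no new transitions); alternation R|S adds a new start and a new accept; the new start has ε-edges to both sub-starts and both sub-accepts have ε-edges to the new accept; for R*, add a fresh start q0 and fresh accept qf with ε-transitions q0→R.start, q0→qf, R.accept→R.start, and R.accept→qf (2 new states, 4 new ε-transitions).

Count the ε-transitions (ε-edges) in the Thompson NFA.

12

Building bottom-up:
Each of the 9 symbol leaves contributes 0 ε-transitions.
  00 = 0 ε-transitions
  0|00 = 4 ε-transitions
  00 = 0 ε-transitions
  00|1 = 4 ε-transitions
  00(0|00)1(00|1) = 8 ε-transitions
  (00(0|00)1(00|1))* = 12 ε-transitions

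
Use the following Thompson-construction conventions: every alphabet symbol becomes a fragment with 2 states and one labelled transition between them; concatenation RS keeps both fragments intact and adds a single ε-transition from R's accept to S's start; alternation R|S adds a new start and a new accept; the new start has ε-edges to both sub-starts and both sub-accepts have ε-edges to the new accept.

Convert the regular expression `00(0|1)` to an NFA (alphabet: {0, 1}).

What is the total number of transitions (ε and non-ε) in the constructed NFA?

Per subexpression:
Each of the 4 symbol leaves contributes 1 transition (1 symbol, 0 ε).
  0|1 — 6 transitions (2 symbol, 4 ε)
  00(0|1) — 10 transitions (4 symbol, 6 ε)

10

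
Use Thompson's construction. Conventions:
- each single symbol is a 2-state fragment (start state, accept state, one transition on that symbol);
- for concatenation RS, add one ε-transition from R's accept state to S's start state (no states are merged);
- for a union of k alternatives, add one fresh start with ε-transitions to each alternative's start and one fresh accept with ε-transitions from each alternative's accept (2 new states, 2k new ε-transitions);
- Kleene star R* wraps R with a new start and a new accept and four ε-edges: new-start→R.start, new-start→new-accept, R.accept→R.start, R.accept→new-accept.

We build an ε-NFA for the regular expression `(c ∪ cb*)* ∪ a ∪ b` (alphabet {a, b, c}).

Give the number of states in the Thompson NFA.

18

Per subexpression:
Each of the 5 symbol leaves contributes a 2-state fragment.
  b* → 4 states
  cb* → 6 states
  c ∪ cb* → 10 states
  (c ∪ cb*)* → 12 states
  (c ∪ cb*)* ∪ a ∪ b → 18 states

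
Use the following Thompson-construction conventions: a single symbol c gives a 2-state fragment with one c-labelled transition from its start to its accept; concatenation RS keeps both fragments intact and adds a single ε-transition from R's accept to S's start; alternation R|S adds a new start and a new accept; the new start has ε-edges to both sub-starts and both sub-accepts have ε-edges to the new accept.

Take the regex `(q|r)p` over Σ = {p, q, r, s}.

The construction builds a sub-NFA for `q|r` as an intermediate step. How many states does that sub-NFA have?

6

Fragment for `q|r`:
Each of the 2 symbol leaves contributes a 2-state fragment.
  q|r = 6 states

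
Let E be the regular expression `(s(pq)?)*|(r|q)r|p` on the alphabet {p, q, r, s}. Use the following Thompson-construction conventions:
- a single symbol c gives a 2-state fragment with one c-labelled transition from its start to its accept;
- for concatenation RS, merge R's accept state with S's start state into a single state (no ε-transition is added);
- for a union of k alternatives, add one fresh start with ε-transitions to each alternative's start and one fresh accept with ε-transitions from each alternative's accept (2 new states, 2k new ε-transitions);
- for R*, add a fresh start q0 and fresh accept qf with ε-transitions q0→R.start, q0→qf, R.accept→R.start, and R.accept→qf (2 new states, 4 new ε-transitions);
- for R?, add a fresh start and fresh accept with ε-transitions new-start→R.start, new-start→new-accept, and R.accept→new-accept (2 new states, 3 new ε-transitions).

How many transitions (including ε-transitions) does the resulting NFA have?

24

Per subexpression:
Each of the 7 symbol leaves contributes 1 transition (1 symbol, 0 ε).
  pq : 2 transitions (2 symbol, 0 ε)
  (pq)? : 5 transitions (2 symbol, 3 ε)
  s(pq)? : 6 transitions (3 symbol, 3 ε)
  (s(pq)?)* : 10 transitions (3 symbol, 7 ε)
  r|q : 6 transitions (2 symbol, 4 ε)
  (r|q)r : 7 transitions (3 symbol, 4 ε)
  (s(pq)?)*|(r|q)r|p : 24 transitions (7 symbol, 17 ε)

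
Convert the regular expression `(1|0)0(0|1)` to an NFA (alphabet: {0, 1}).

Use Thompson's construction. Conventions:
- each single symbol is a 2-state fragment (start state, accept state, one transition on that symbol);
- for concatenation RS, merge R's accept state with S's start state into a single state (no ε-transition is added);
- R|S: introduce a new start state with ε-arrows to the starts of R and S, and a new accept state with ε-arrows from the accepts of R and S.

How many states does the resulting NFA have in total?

12

Building bottom-up:
Each of the 5 symbol leaves contributes a 2-state fragment.
  1|0 : 6 states
  0|1 : 6 states
  (1|0)0(0|1) : 12 states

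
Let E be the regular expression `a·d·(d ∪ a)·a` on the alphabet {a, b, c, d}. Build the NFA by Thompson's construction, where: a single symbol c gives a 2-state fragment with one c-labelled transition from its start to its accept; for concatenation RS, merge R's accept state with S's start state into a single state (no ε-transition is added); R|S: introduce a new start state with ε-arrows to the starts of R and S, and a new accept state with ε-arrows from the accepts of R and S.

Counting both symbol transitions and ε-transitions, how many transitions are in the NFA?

By structural recursion:
Each of the 5 symbol leaves contributes 1 transition (1 symbol, 0 ε).
  d ∪ a : 6 transitions (2 symbol, 4 ε)
  a·d·(d ∪ a)·a : 9 transitions (5 symbol, 4 ε)

9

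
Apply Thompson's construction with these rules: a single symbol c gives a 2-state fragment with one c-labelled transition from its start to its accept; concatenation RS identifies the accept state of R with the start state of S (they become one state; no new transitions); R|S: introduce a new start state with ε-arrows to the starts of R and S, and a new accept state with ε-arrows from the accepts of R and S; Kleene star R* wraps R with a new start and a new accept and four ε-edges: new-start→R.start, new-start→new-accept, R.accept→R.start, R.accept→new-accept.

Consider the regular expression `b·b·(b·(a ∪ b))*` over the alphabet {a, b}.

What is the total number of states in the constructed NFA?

11

Recursing over subexpressions:
Each of the 5 symbol leaves contributes a 2-state fragment.
  a ∪ b : 6 states
  b·(a ∪ b) : 7 states
  (b·(a ∪ b))* : 9 states
  b·b·(b·(a ∪ b))* : 11 states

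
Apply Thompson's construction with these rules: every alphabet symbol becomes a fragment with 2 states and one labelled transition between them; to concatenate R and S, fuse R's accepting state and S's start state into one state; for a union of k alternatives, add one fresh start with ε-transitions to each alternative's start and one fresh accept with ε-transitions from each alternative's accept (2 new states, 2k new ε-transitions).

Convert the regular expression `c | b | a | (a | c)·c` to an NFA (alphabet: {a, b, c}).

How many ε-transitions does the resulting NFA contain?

12

Building bottom-up:
Each of the 6 symbol leaves contributes 0 ε-transitions.
  a | c → 4 ε-transitions
  (a | c)·c → 4 ε-transitions
  c | b | a | (a | c)·c → 12 ε-transitions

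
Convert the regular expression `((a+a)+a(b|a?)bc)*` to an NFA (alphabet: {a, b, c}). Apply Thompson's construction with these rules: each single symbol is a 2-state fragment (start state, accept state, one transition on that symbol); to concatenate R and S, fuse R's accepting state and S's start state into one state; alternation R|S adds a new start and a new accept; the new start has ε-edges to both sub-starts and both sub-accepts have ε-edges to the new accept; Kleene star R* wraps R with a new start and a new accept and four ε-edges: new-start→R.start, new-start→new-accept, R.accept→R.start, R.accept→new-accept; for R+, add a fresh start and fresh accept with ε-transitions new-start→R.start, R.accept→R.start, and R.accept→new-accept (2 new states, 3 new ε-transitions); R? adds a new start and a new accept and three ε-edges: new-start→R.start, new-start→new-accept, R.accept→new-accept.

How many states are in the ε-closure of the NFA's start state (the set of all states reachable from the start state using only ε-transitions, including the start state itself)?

5

Let C(F) = |ε-closure(F.start)| within fragment F, and note whether F accepts ε. Symbol fragments have C = 1 and do not accept ε. Then:
  a+ → |ε-closure| = 1 + 1 = 2 (the body doesn't accept ε, so the new accept is not reached)
  a+a → same as the first factor's closure: |ε-closure| = 2
  (a+a)+ → |ε-closure| = 1 + 2 = 3 (the body doesn't accept ε, so the new accept is not reached)
  a? → new start has ε-edges to the inner start and to the new accept, so |ε-closure| = 2 + 1 = 3
  b|a? → new start ε-reaches every alternative's start; at least one alternative accepts ε, so the union's new accept is reached too: |ε-closure| = 1 + 1 + 3 + 1 = 6
  (a+a)+a(b|a?)bc → |ε-closure| equals the left operand's closure size = 3 (its accept is not ε-reachable, so the closure stops there)
  ((a+a)+a(b|a?)bc)* → the star's fresh start ε-reaches both the body's start and the fresh accept: |ε-closure| = 2 + 3 = 5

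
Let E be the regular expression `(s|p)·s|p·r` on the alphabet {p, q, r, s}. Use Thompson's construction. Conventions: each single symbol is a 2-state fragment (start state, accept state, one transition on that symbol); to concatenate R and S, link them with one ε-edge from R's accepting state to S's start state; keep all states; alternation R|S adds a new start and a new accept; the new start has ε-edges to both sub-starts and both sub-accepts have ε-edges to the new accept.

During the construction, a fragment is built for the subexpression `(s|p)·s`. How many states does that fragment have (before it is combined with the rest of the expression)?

8

Fragment for `(s|p)·s`:
Each of the 3 symbol leaves contributes a 2-state fragment.
  s|p = 6 states
  (s|p)·s = 8 states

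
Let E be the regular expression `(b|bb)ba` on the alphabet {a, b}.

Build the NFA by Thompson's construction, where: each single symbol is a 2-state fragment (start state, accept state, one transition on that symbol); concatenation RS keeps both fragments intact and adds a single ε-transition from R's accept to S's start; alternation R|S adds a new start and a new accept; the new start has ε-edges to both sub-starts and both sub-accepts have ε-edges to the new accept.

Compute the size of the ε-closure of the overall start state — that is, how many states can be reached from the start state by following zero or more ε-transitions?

Let C(F) = |ε-closure(F.start)| within fragment F, and note whether F accepts ε. Symbol fragments have C = 1 and do not accept ε. Then:
  bb — |ε-closure| equals the left operand's closure size = 1 (its accept is not ε-reachable, so the closure stops there)
  b|bb — new start ε-reaches every alternative's start; none of them accept ε, so the new accept is not reached: |ε-closure| = 1 + 1 + 1 = 3
  (b|bb)ba — same as the first factor's closure: |ε-closure| = 3

3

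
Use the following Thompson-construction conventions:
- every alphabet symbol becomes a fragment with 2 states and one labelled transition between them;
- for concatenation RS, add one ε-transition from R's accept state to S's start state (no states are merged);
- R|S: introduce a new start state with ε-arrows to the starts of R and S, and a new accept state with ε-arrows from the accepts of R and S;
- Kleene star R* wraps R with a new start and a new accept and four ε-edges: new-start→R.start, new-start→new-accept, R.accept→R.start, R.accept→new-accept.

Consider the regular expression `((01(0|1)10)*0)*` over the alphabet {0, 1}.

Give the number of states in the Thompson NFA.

20

Building bottom-up:
Each of the 7 symbol leaves contributes a 2-state fragment.
  0|1 — 6 states
  01(0|1)10 — 14 states
  (01(0|1)10)* — 16 states
  (01(0|1)10)*0 — 18 states
  ((01(0|1)10)*0)* — 20 states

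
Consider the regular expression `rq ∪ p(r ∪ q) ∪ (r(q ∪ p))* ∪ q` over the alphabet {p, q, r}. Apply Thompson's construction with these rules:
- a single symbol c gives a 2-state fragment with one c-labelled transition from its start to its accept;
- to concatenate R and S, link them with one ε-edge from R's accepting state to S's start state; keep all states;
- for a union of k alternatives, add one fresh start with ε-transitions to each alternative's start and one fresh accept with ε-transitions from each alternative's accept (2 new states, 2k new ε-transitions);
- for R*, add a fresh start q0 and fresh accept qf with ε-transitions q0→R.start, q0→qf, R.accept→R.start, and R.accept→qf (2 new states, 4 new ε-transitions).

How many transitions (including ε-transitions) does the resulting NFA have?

32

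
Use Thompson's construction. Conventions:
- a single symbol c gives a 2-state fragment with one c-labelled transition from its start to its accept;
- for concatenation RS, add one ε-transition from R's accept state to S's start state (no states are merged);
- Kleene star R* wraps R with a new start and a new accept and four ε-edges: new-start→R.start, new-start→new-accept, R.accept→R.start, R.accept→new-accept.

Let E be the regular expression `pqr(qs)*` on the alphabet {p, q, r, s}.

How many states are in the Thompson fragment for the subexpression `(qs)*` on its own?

Fragment for `(qs)*`:
Each of the 2 symbol leaves contributes a 2-state fragment.
  qs = 4 states
  (qs)* = 6 states

6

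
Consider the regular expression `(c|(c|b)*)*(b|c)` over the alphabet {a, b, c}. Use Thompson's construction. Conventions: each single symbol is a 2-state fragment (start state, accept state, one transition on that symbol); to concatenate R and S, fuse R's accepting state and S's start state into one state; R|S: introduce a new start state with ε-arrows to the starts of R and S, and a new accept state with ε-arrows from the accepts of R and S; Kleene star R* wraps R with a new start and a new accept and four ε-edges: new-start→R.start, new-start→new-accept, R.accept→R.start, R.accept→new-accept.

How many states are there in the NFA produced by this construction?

19

Bottom-up over the parse tree:
Each of the 5 symbol leaves contributes a 2-state fragment.
  c|b — 6 states
  (c|b)* — 8 states
  c|(c|b)* — 12 states
  (c|(c|b)*)* — 14 states
  b|c — 6 states
  (c|(c|b)*)*(b|c) — 19 states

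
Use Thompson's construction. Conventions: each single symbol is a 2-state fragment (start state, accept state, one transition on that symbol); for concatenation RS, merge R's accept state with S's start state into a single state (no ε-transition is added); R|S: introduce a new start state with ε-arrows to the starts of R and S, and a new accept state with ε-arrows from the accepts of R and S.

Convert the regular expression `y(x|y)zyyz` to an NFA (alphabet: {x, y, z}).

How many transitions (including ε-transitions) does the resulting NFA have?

11

Recursing over subexpressions:
Each of the 7 symbol leaves contributes 1 transition (1 symbol, 0 ε).
  x|y : 6 transitions (2 symbol, 4 ε)
  y(x|y)zyyz : 11 transitions (7 symbol, 4 ε)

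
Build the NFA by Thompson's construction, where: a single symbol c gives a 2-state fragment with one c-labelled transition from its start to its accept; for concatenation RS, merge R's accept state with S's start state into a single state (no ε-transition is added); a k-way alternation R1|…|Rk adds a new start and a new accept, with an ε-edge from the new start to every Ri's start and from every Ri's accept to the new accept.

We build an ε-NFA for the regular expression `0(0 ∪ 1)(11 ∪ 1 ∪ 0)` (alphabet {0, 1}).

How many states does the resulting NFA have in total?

15

Recursing over subexpressions:
Each of the 7 symbol leaves contributes a 2-state fragment.
  0 ∪ 1 — 6 states
  11 — 3 states
  11 ∪ 1 ∪ 0 — 9 states
  0(0 ∪ 1)(11 ∪ 1 ∪ 0) — 15 states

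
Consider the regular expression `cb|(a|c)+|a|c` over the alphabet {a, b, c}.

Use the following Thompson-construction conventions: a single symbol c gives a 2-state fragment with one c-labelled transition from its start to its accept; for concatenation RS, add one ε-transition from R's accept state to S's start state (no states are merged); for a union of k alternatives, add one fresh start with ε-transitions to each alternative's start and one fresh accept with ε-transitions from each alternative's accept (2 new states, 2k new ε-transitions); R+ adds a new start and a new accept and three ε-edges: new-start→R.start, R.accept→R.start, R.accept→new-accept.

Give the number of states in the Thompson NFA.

18

Bottom-up over the parse tree:
Each of the 6 symbol leaves contributes a 2-state fragment.
  cb → 4 states
  a|c → 6 states
  (a|c)+ → 8 states
  cb|(a|c)+|a|c → 18 states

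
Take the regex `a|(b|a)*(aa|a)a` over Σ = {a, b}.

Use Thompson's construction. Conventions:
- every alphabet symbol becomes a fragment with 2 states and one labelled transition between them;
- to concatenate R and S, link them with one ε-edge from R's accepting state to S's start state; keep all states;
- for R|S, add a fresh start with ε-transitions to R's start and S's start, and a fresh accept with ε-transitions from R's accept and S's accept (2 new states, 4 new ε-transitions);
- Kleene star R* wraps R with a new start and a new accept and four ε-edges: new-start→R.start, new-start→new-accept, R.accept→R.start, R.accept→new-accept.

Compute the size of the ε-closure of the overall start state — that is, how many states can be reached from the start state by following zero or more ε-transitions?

Let C(F) = |ε-closure(F.start)| within fragment F, and note whether F accepts ε. Symbol fragments have C = 1 and do not accept ε. Then:
  b|a — |ε-closure| = 1 + 1 + 1 = 3 (the new accept is not ε-reachable since no branch accepts ε)
  (b|a)* — new start has ε-edges to the inner start and to the new accept, so |ε-closure| = 2 + 3 = 5
  aa — |ε-closure| equals the left operand's closure size = 1 (its accept is not ε-reachable, so the closure stops there)
  aa|a — new start ε-reaches every alternative's start; none of them accept ε, so the new accept is not reached: |ε-closure| = 1 + 1 + 1 = 3
  (b|a)*(aa|a)a — |ε-closure| = 5 + 3 = 8 (closure spills across the concat boundary because the left factor accepts ε)
  a|(b|a)*(aa|a)a — |ε-closure| = 1 + 1 + 8 = 10 (the new accept is not ε-reachable since no branch accepts ε)

10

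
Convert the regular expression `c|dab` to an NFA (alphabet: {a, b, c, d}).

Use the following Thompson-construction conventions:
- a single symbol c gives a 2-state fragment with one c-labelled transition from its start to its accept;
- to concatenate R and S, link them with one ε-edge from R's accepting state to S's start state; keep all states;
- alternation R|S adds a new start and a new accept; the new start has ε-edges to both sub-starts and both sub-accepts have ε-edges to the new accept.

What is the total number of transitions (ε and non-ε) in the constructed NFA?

10

By structural recursion:
Each of the 4 symbol leaves contributes 1 transition (1 symbol, 0 ε).
  dab → 5 transitions (3 symbol, 2 ε)
  c|dab → 10 transitions (4 symbol, 6 ε)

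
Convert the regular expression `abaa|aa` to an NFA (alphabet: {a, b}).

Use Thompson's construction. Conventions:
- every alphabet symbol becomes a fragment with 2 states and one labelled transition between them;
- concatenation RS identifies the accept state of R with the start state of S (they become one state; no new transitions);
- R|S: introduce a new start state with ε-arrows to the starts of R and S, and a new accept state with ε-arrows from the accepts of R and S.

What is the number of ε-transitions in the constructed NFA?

4

Per subexpression:
Each of the 6 symbol leaves contributes 0 ε-transitions.
  abaa → 0 ε-transitions
  aa → 0 ε-transitions
  abaa|aa → 4 ε-transitions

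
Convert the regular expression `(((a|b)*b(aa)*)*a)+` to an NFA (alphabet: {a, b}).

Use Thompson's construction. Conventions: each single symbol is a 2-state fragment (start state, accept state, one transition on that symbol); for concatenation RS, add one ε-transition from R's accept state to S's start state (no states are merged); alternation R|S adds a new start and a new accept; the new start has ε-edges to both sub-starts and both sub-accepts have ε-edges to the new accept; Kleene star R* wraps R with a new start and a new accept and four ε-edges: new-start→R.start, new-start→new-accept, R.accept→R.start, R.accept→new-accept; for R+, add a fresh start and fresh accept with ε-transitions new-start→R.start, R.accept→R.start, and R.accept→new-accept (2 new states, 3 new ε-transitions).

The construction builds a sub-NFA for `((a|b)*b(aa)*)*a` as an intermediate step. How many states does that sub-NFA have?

20

Fragment for `((a|b)*b(aa)*)*a`:
Each of the 6 symbol leaves contributes a 2-state fragment.
  a|b — 6 states
  (a|b)* — 8 states
  aa — 4 states
  (aa)* — 6 states
  (a|b)*b(aa)* — 16 states
  ((a|b)*b(aa)*)* — 18 states
  ((a|b)*b(aa)*)*a — 20 states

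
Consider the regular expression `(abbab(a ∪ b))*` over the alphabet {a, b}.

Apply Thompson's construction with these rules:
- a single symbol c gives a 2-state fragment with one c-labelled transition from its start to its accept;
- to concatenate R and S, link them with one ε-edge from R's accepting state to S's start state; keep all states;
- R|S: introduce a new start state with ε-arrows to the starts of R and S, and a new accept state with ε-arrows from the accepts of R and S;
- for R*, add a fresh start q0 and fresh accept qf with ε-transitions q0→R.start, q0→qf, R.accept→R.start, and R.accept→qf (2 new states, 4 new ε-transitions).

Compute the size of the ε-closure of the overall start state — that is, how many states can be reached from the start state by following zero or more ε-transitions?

3

Work bottom-up. For each fragment F, track |ε-closure(F.start)| and whether F's accept lies in that closure (i.e. whether F accepts ε). A single-symbol fragment has closure size 1 and does not accept ε.
  a ∪ b — new start ε-reaches every alternative's start; none of them accept ε, so the new accept is not reached: |ε-closure| = 1 + 1 + 1 = 3
  abbab(a ∪ b) — |ε-closure| equals the left operand's closure size = 1 (its accept is not ε-reachable, so the closure stops there)
  (abbab(a ∪ b))* — the star's fresh start ε-reaches both the body's start and the fresh accept: |ε-closure| = 2 + 1 = 3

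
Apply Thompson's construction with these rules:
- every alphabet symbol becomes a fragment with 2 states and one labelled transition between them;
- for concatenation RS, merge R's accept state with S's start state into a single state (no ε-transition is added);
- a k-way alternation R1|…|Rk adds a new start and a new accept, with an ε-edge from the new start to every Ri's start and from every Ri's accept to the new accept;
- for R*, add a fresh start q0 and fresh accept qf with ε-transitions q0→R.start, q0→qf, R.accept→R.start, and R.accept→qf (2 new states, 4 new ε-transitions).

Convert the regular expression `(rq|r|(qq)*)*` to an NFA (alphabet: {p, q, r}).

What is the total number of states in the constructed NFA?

By structural recursion:
Each of the 5 symbol leaves contributes a 2-state fragment.
  rq = 3 states
  qq = 3 states
  (qq)* = 5 states
  rq|r|(qq)* = 12 states
  (rq|r|(qq)*)* = 14 states

14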